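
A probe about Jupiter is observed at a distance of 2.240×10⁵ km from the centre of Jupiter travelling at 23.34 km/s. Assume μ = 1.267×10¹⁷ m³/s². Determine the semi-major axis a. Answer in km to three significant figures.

a ≈ 2.16×10⁵ km

r = 2.240×10⁸ m.
Specific orbital energy ε = v²/2 − μ/r = (23340)²/2 − 1.267×10¹⁷/2.240×10⁸ = -2.932×10⁸ J/kg.
Since ε = −μ/(2a), a = −μ/(2ε) = 2.160×10⁸ m = 2.1603×10⁵ km.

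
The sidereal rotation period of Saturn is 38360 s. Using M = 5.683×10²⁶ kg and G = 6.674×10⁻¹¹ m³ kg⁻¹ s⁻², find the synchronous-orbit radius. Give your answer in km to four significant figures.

r_sync ≈ 1.122×10⁵ km

μ = GM = 6.674×10⁻¹¹ × 5.683×10²⁶ = 3.793×10¹⁶ m³/s².
A synchronous orbit has period T, so by Kepler's third law a = (μT²/4π²)^(1/3).
μT²/4π² = 3.793×10¹⁶ × (3.836×10⁴)² / 39.48 = 1.414×10²⁴ m³.
a = 1.122×10⁸ m = 1.1223×10⁵ km.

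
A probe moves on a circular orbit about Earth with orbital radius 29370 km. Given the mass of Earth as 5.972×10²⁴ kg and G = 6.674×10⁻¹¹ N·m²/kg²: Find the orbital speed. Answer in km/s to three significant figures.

μ = GM = 6.674×10⁻¹¹ × 5.972×10²⁴ = 3.986×10¹⁴ m³/s².
r = 29370 km = 2.937×10⁷ m.
For a circular orbit v = √(μ/r) = √(3.986×10¹⁴ / 2.937×10⁷) = √(1.357×10⁷) = 3684 m/s.
That is 3.684 km/s.

v ≈ 3.68 km/s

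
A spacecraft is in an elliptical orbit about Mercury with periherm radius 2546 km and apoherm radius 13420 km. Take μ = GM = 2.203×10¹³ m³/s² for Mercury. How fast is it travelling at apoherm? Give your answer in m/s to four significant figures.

v ≈ 723.6 m/s

Semi-major axis a = (r_p + r_a)/2 = 7983.0 km = 7.983×10⁶ m.
Vis-viva: v² = μ(2/r − 1/a) = 2.203×10¹³ × (1.490×10⁻⁷ − 1.253×10⁻⁷) = 5.235×10⁵ m²/s².
v = 723.6 m/s.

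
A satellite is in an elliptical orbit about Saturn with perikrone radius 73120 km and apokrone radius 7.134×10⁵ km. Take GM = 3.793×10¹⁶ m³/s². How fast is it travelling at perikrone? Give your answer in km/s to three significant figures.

Semi-major axis a = (r_p + r_a)/2 = 3.9326×10⁵ km = 3.933×10⁸ m.
Vis-viva: v² = μ(2/r − 1/a) = 3.793×10¹⁶ × (2.735×10⁻⁸ − 2.543×10⁻⁹) = 9.410×10⁸ m²/s².
v = 30680 m/s = 30.68 km/s.

v ≈ 30.7 km/s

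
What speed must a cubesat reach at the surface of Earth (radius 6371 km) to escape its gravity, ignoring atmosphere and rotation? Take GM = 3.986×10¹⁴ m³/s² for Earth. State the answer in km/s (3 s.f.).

r = R = 6.371×10⁶ m.
Escape speed v_esc = √(2μ/r) = √(2 × 3.986×10¹⁴ / 6.371×10⁶) = √(1.251×10⁸) = 11190 m/s.
= 11.19 km/s.

v_esc ≈ 11.2 km/s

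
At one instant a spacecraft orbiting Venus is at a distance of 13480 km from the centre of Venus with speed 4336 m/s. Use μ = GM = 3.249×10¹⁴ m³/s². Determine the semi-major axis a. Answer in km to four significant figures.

a ≈ 11050 km

r = 1.348×10⁷ m.
Vis-viva rearranged: 1/a = 2/r − v²/μ = 1.484×10⁻⁷ − 5.787×10⁻⁸ = 9.050×10⁻⁸ m⁻¹.
a = 1.105×10⁷ m = 11050 km.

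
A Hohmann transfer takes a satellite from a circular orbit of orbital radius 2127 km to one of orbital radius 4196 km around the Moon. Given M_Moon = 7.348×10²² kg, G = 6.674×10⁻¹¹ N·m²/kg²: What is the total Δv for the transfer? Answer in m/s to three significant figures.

Δv_total ≈ 425 m/s

μ = GM = 6.674×10⁻¹¹ × 7.348×10²² = 4.904×10¹² m³/s².
r₁ = 2127 km = 2.127×10⁶ m.
r₂ = 4196 km = 4.196×10⁶ m.
Transfer ellipse a_t = (r₁ + r₂)/2 = 3.162×10⁶ m.
At r₁: circular v_c1 = √(μ/r₁) = 1518 m/s; transfer-perilune v_p = √[μ(2/r₁ − 1/a_t)] = 1749 m/s.
Δv₁ = v_p − v_c1 = 230.9 m/s.
At r₂: circular v_c2 = √(μ/r₂) = 1081 m/s; transfer-apolune v_a = √[μ(2/r₂ − 1/a_t)] = 886.7 m/s.
Δv₂ = v_c2 − v_a = 194.3 m/s.
Total Δv = Δv₁ + Δv₂ = 425.2 m/s.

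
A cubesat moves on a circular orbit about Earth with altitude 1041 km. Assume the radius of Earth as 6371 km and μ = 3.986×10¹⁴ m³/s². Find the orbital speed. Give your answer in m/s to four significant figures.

r = 6371 + 1041 = 7412.0 km = 7.4120×10⁶ m.
For a circular orbit v = √(μ/r) = √(3.986×10¹⁴ / 7.412×10⁶) = √(5.378×10⁷) = 7333 m/s.

v ≈ 7333 m/s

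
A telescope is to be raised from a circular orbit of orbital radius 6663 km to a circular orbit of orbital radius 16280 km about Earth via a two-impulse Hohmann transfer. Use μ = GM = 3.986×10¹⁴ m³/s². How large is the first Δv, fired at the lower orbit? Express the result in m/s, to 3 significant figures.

r₁ = 6663 km = 6.663×10⁶ m.
r₂ = 16280 km = 1.628×10⁷ m.
Transfer ellipse a_t = (r₁ + r₂)/2 = 1.147×10⁷ m.
At r₁: circular v_c1 = √(μ/r₁) = 7735 m/s; transfer-perigee v_p = √[μ(2/r₁ − 1/a_t)] = 9214 m/s.
Δv₁ = v_p − v_c1 = 1480 m/s.

Δv ≈ 1480 m/s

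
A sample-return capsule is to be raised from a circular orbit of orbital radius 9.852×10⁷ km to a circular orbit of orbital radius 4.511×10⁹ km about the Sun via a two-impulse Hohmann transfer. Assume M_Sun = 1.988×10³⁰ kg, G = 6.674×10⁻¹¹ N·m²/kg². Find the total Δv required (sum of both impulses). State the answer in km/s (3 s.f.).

μ = GM = 6.674×10⁻¹¹ × 1.988×10³⁰ = 1.327×10²⁰ m³/s².
r₁ = 9.852×10⁷ km = 9.852×10¹⁰ m.
r₂ = 4.511×10⁹ km = 4.511×10¹² m.
Transfer ellipse a_t = (r₁ + r₂)/2 = 2.305×10¹² m.
At r₁: circular v_c1 = √(μ/r₁) = 36700 m/s; transfer-perihelion v_p = √[μ(2/r₁ − 1/a_t)] = 51340 m/s.
Δv₁ = v_p − v_c1 = 14640 m/s.
At r₂: circular v_c2 = √(μ/r₂) = 5423 m/s; transfer-aphelion v_a = √[μ(2/r₂ − 1/a_t)] = 1121 m/s.
Δv₂ = v_c2 − v_a = 4302 m/s.
Total Δv = Δv₁ + Δv₂ = 18950 m/s = 18.95 km/s.

Δv_total ≈ 18.9 km/s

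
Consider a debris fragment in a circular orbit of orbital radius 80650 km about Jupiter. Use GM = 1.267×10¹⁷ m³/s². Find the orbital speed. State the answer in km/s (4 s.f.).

v ≈ 39.64 km/s

r = 80650 km = 8.065×10⁷ m.
For a circular orbit v = √(μ/r) = √(1.267×10¹⁷ / 8.065×10⁷) = √(1.571×10⁹) = 39640 m/s.
That is 39.64 km/s.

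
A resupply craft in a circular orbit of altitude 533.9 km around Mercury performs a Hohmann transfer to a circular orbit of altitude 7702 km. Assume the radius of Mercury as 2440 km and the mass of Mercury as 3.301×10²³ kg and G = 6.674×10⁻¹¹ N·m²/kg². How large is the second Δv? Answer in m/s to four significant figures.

Δv ≈ 481.3 m/s

μ = GM = 6.674×10⁻¹¹ × 3.301×10²³ = 2.203×10¹³ m³/s².
r₁ = 2440 + 533.9 = 2973.9 km = 2.9739×10⁶ m.
r₂ = 2440 + 7702 = 10142 km = 1.0142×10⁷ m.
Transfer ellipse a_t = (r₁ + r₂)/2 = 6.558×10⁶ m.
At r₁: circular v_c1 = √(μ/r₁) = 2722 m/s; transfer-periherm v_p = √[μ(2/r₁ − 1/a_t)] = 3385 m/s.
At r₂: circular v_c2 = √(μ/r₂) = 1474 m/s; transfer-apoherm v_a = √[μ(2/r₂ − 1/a_t)] = 992.5 m/s.
Δv₂ = v_c2 − v_a = 481.3 m/s.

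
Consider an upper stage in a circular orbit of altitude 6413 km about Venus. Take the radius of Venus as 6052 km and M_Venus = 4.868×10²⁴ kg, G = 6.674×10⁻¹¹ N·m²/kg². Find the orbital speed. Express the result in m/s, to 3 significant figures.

v ≈ 5110 m/s

μ = GM = 6.674×10⁻¹¹ × 4.868×10²⁴ = 3.249×10¹⁴ m³/s².
r = 6052 + 6413 = 12465 km = 1.2465×10⁷ m.
For a circular orbit v = √(μ/r) = √(3.249×10¹⁴ / 1.246×10⁷) = √(2.606×10⁷) = 5105 m/s.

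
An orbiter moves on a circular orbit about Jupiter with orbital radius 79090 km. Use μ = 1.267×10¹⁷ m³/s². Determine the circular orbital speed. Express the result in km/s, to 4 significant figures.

r = 79090 km = 7.909×10⁷ m.
For a circular orbit v = √(μ/r) = √(1.267×10¹⁷ / 7.909×10⁷) = √(1.602×10⁹) = 40020 m/s.
That is 40.02 km/s.

v ≈ 40.02 km/s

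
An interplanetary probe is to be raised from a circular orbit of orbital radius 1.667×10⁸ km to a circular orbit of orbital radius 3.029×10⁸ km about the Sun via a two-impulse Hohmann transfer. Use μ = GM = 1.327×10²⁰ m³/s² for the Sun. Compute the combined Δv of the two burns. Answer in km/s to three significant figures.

r₁ = 1.667×10⁸ km = 1.667×10¹¹ m.
r₂ = 3.029×10⁸ km = 3.029×10¹¹ m.
Transfer ellipse a_t = (r₁ + r₂)/2 = 2.348×10¹¹ m.
At r₁: circular v_c1 = √(μ/r₁) = 28210 m/s; transfer-perihelion v_p = √[μ(2/r₁ − 1/a_t)] = 32050 m/s.
Δv₁ = v_p − v_c1 = 3831 m/s.
At r₂: circular v_c2 = √(μ/r₂) = 20930 m/s; transfer-aphelion v_a = √[μ(2/r₂ − 1/a_t)] = 17640 m/s.
Δv₂ = v_c2 − v_a = 3295 m/s.
Total Δv = Δv₁ + Δv₂ = 7126 m/s = 7.126 km/s.

Δv_total ≈ 7.13 km/s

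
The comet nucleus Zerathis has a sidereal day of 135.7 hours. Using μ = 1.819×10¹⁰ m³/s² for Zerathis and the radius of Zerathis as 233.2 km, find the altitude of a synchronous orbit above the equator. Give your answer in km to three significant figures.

T = 135.7 hours = 4.885×10⁵ s.
A synchronous orbit has period T, so by Kepler's third law a = (μT²/4π²)^(1/3).
μT²/4π² = 1.819×10¹⁰ × (4.885×10⁵)² / 39.48 = 1.100×10²⁰ m³.
a = 4.791×10⁶ m = 4790.8 km.
Altitude h = a − R = 4790.8 − 233.2 = 4557.6 km.

h_sync ≈ 4560 km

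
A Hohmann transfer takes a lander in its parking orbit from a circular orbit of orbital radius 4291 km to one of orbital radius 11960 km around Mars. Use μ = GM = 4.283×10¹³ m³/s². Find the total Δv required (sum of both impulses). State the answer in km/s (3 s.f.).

r₁ = 4291 km = 4.291×10⁶ m.
r₂ = 11960 km = 1.196×10⁷ m.
Transfer ellipse a_t = (r₁ + r₂)/2 = 8.126×10⁶ m.
At r₁: circular v_c1 = √(μ/r₁) = 3159 m/s; transfer-periapsis v_p = √[μ(2/r₁ − 1/a_t)] = 3833 m/s.
Δv₁ = v_p − v_c1 = 673.6 m/s.
At r₂: circular v_c2 = √(μ/r₂) = 1892 m/s; transfer-apoapsis v_a = √[μ(2/r₂ − 1/a_t)] = 1375 m/s.
Δv₂ = v_c2 − v_a = 517.2 m/s.
Total Δv = Δv₁ + Δv₂ = 1191 m/s = 1.191 km/s.

Δv_total ≈ 1.19 km/s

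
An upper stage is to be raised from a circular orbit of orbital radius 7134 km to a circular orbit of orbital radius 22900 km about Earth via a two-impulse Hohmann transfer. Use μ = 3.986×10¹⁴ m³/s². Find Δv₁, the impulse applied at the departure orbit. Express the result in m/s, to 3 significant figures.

Δv ≈ 1760 m/s

r₁ = 7134 km = 7.134×10⁶ m.
r₂ = 22900 km = 2.290×10⁷ m.
Transfer ellipse a_t = (r₁ + r₂)/2 = 1.502×10⁷ m.
At r₁: circular v_c1 = √(μ/r₁) = 7475 m/s; transfer-perigee v_p = √[μ(2/r₁ − 1/a_t)] = 9231 m/s.
Δv₁ = v_p − v_c1 = 1756 m/s.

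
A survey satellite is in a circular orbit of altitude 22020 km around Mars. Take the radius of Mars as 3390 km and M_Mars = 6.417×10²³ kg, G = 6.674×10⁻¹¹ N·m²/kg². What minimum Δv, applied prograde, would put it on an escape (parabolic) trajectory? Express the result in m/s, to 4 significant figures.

Δv ≈ 537.8 m/s

μ = GM = 6.674×10⁻¹¹ × 6.417×10²³ = 4.283×10¹³ m³/s².
r = 3390 + 22020 = 25410 km = 2.5410×10⁷ m.
Circular speed v_c = √(μ/r) = 1298 m/s.
Escape speed v_esc = √(2μ/r) = √2 × v_c = 1836 m/s.
Δv = v_esc − v_c = 537.8 m/s.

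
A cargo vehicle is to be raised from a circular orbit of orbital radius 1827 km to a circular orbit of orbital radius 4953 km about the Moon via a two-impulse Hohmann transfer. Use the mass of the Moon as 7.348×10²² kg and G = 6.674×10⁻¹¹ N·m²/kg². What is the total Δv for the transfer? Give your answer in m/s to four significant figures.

μ = GM = 6.674×10⁻¹¹ × 7.348×10²² = 4.904×10¹² m³/s².
r₁ = 1827 km = 1.827×10⁶ m.
r₂ = 4953 km = 4.953×10⁶ m.
Transfer ellipse a_t = (r₁ + r₂)/2 = 3.390×10⁶ m.
At r₁: circular v_c1 = √(μ/r₁) = 1638 m/s; transfer-perilune v_p = √[μ(2/r₁ − 1/a_t)] = 1980 m/s.
Δv₁ = v_p − v_c1 = 342.0 m/s.
At r₂: circular v_c2 = √(μ/r₂) = 995.0 m/s; transfer-apolune v_a = √[μ(2/r₂ − 1/a_t)] = 730.5 m/s.
Δv₂ = v_c2 − v_a = 264.6 m/s.
Total Δv = Δv₁ + Δv₂ = 606.6 m/s.

Δv_total ≈ 606.6 m/s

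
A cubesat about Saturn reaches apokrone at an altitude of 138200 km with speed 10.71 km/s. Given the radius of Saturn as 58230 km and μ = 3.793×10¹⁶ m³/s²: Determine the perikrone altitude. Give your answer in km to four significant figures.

perikrone altitude ≈ 24760 km

r_a = 58230 + 138200 = 1.9643×10⁵ km = 1.964×10⁸ m.
Specific energy ε = v²/2 − μ/r = -1.357×10⁸ J/kg, so a = −μ/(2ε) = 1.397×10⁸ m.
The apsides satisfy r_p + r_a = 2a, so the perikrone radius is 2a − r_a = 8.299×10⁷ m = 82992 km.
Perikrone altitude = 82992 − 58230 = 24762 km.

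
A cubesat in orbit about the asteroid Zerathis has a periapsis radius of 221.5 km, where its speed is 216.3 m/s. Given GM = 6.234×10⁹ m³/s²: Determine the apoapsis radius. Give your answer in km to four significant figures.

apoapsis radius ≈ 1090 km

r_p = 2.215×10⁵ m.
Specific energy ε = v²/2 − μ/r = -4.752×10³ J/kg, so a = −μ/(2ε) = 6.560×10⁵ m.
The apsides satisfy r_p + r_a = 2a, so the apoapsis radius is 2a − r_p = 1.090×10⁶ m = 1090.5 km.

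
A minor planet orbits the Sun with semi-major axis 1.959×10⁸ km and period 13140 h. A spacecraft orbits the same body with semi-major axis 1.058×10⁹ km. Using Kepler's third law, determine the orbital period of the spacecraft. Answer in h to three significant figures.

T₂ ≈ 1.65×10⁵ h

Kepler's third law: T² ∝ a³, so T₂ = T₁ (a₂/a₁)^(3/2).
a₂/a₁ = 5.401, (a₂/a₁)^(3/2) = 12.55.
T₂ = 13140 × 12.55 = 1.649×10⁵ h.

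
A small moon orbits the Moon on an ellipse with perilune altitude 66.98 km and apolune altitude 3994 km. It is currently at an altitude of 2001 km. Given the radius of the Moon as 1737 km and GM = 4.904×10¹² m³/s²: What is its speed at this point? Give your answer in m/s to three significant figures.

r_p = 1737 + 66.98 = 1804.0 km = 1.8040×10⁶ m.
r_a = 1737 + 3994 = 5731.0 km = 5.7310×10⁶ m.
r = 1737 + 2001 = 3738.0 km = 3.738×10⁶ m.
Semi-major axis a = (r_p + r_a)/2 = 3767.5 km = 3.767×10⁶ m.
Vis-viva: v² = μ(2/r − 1/a) = 4.904×10¹² × (5.350×10⁻⁷ − 2.654×10⁻⁷) = 1.322×10⁶ m²/s².
v = 1150 m/s.

v ≈ 1150 m/s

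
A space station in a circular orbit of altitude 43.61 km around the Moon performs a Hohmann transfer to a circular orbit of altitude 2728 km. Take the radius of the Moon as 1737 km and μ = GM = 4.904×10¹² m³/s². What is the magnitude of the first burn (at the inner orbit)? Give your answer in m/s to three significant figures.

r₁ = 1737 + 43.61 = 1780.6 km = 1.7806×10⁶ m.
r₂ = 1737 + 2728 = 4465.0 km = 4.4650×10⁶ m.
Transfer ellipse a_t = (r₁ + r₂)/2 = 3.123×10⁶ m.
At r₁: circular v_c1 = √(μ/r₁) = 1660 m/s; transfer-perilune v_p = √[μ(2/r₁ − 1/a_t)] = 1984 m/s.
Δv₁ = v_p − v_c1 = 324.8 m/s.

Δv ≈ 325 m/s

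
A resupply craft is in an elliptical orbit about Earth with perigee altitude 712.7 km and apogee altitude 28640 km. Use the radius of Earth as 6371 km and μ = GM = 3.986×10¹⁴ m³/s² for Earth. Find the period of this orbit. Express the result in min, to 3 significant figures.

T ≈ 506 min

r_p = 6371 + 712.7 = 7083.7 km = 7.0837×10⁶ m.
r_a = 6371 + 28640 = 35011 km = 3.5011×10⁷ m.
Semi-major axis a = (r_p + r_a)/2 = (7083.7 + 35011)/2 = 21047 km = 2.105×10⁷ m.
By Kepler's third law T = 2π√(a³/μ) = 2π × 4.836×10³ = 3.039×10⁴ s.
= 506.5 min.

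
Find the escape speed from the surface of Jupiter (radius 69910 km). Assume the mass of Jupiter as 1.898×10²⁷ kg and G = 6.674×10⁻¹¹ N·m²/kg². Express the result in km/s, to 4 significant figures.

v_esc ≈ 60.20 km/s

μ = GM = 6.674×10⁻¹¹ × 1.898×10²⁷ = 1.267×10¹⁷ m³/s².
r = R = 6.991×10⁷ m.
Escape speed v_esc = √(2μ/r) = √(2 × 1.267×10¹⁷ / 6.991×10⁷) = √(3.624×10⁹) = 60200 m/s.
= 60.20 km/s.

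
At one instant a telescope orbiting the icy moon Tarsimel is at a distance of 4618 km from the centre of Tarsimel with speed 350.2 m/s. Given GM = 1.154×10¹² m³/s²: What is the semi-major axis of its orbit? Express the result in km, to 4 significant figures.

a ≈ 3060 km

r = 4.618×10⁶ m.
Specific orbital energy ε = v²/2 − μ/r = (350.2)²/2 − 1.154×10¹²/4.618×10⁶ = -1.886×10⁵ J/kg.
Since ε = −μ/(2a), a = −μ/(2ε) = 3.060×10⁶ m = 3059.8 km.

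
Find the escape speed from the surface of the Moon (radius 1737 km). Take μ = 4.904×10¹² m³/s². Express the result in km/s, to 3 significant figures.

r = R = 1.737×10⁶ m.
Escape speed v_esc = √(2μ/r) = √(2 × 4.904×10¹² / 1.737×10⁶) = √(5.647×10⁶) = 2376 m/s.
= 2.376 km/s.

v_esc ≈ 2.38 km/s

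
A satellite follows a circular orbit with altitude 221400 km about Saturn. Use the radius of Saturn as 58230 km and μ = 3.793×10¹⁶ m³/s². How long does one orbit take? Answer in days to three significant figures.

r = 58230 + 221400 = 279630 km = 2.7963×10⁸ m.
Kepler's third law: T = 2π√(r³/μ) = 2π√((2.796×10⁸)³ / 3.793×10¹⁶).
r³/μ = 5.765×10⁸ s², so T = 2π × 2.401×10⁴ = 1.509×10⁵ s.
Converting: 1.509×10⁵ s ÷ 86400 = 1.746 days.

T ≈ 1.75 days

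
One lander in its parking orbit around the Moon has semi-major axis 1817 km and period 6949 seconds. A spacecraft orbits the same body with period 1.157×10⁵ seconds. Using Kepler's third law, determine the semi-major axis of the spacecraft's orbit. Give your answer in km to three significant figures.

a₂ ≈ 11800 km

Kepler's third law: a³ ∝ T², so a₂ = a₁ (T₂/T₁)^(2/3).
T₂/T₁ = 16.65, (T₂/T₁)^(2/3) = 6.520.
a₂ = 1817 × 6.520 = 11850 km.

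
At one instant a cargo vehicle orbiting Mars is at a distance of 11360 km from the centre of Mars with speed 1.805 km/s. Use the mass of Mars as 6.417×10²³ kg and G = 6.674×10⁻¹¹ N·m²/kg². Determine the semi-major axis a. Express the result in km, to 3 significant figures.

a ≈ 10000 km

μ = GM = 6.674×10⁻¹¹ × 6.417×10²³ = 4.283×10¹³ m³/s².
r = 1.136×10⁷ m.
Specific orbital energy ε = v²/2 − μ/r = (1805)²/2 − 4.283×10¹³/1.136×10⁷ = -2.141×10⁶ J/kg.
Since ε = −μ/(2a), a = −μ/(2ε) = 1.000×10⁷ m = 10002 km.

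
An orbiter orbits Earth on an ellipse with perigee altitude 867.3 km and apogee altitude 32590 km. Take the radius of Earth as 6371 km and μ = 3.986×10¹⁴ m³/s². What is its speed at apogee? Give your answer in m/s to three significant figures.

r_p = 6371 + 867.3 = 7238.3 km = 7.2383×10⁶ m.
r_a = 6371 + 32590 = 38961 km = 3.8961×10⁷ m.
Semi-major axis a = (r_p + r_a)/2 = 23100 km = 2.310×10⁷ m.
Vis-viva: v² = μ(2/r − 1/a) = 3.986×10¹⁴ × (5.133×10⁻⁸ − 4.329×10⁻⁸) = 3.206×10⁶ m²/s².
v = 1790 m/s.

v ≈ 1790 m/s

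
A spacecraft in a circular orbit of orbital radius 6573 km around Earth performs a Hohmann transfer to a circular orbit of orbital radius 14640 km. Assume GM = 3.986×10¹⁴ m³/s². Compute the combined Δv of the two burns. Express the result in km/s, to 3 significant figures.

r₁ = 6573 km = 6.573×10⁶ m.
r₂ = 14640 km = 1.464×10⁷ m.
Transfer ellipse a_t = (r₁ + r₂)/2 = 1.061×10⁷ m.
At r₁: circular v_c1 = √(μ/r₁) = 7787 m/s; transfer-perigee v_p = √[μ(2/r₁ − 1/a_t)] = 9149 m/s.
Δv₁ = v_p − v_c1 = 1362 m/s.
At r₂: circular v_c2 = √(μ/r₂) = 5218 m/s; transfer-apogee v_a = √[μ(2/r₂ − 1/a_t)] = 4108 m/s.
Δv₂ = v_c2 − v_a = 1110 m/s.
Total Δv = Δv₁ + Δv₂ = 2472 m/s = 2.472 km/s.

Δv_total ≈ 2.47 km/s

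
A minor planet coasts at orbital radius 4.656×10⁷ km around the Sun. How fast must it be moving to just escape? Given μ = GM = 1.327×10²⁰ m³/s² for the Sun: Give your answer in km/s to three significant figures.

v_esc ≈ 75.5 km/s

r = 4.656×10⁷ km = 4.656×10¹⁰ m.
Escape speed v_esc = √(2μ/r) = √(2 × 1.327×10²⁰ / 4.656×10¹⁰) = √(5.700×10⁹) = 75500 m/s.
= 75.50 km/s.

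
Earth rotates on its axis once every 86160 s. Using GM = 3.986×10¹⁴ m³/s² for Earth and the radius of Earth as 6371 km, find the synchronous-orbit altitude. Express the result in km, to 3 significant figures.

A synchronous orbit has period T, so by Kepler's third law a = (μT²/4π²)^(1/3).
μT²/4π² = 3.986×10¹⁴ × (8.616×10⁴)² / 39.48 = 7.495×10²² m³.
a = 4.216×10⁷ m = 42163 km.
Altitude h = a − R = 42163 − 6371 = 35792 km.

h_sync ≈ 35800 km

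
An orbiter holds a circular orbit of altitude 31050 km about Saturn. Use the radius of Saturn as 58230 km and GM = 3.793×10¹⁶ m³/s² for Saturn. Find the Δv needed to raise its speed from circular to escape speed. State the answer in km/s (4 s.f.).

r = 58230 + 31050 = 89280 km = 8.9280×10⁷ m.
Circular speed v_c = √(μ/r) = 20610 m/s.
Escape speed v_esc = √(2μ/r) = √2 × v_c = 29150 m/s.
Δv = v_esc − v_c = 8538 m/s = 8.538 km/s.

Δv ≈ 8.538 km/s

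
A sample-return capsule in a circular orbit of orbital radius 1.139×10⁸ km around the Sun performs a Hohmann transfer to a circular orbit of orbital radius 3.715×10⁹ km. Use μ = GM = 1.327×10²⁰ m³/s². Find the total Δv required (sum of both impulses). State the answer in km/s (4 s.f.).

r₁ = 1.139×10⁸ km = 1.139×10¹¹ m.
r₂ = 3.715×10⁹ km = 3.715×10¹² m.
Transfer ellipse a_t = (r₁ + r₂)/2 = 1.914×10¹² m.
At r₁: circular v_c1 = √(μ/r₁) = 34130 m/s; transfer-perihelion v_p = √[μ(2/r₁ − 1/a_t)] = 47550 m/s.
Δv₁ = v_p − v_c1 = 13410 m/s.
At r₂: circular v_c2 = √(μ/r₂) = 5977 m/s; transfer-aphelion v_a = √[μ(2/r₂ − 1/a_t)] = 1458 m/s.
Δv₂ = v_c2 − v_a = 4519 m/s.
Total Δv = Δv₁ + Δv₂ = 17930 m/s = 17.93 km/s.

Δv_total ≈ 17.93 km/s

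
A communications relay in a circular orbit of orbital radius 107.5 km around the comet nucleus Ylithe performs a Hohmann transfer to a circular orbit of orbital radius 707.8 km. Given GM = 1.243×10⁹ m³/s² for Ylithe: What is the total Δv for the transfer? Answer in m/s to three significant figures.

r₁ = 107.5 km = 1.075×10⁵ m.
r₂ = 707.8 km = 7.078×10⁵ m.
Transfer ellipse a_t = (r₁ + r₂)/2 = 4.076×10⁵ m.
At r₁: circular v_c1 = √(μ/r₁) = 107.5 m/s; transfer-periapsis v_p = √[μ(2/r₁ − 1/a_t)] = 141.7 m/s.
Δv₁ = v_p − v_c1 = 34.16 m/s.
At r₂: circular v_c2 = √(μ/r₂) = 41.91 m/s; transfer-apoapsis v_a = √[μ(2/r₂ − 1/a_t)] = 21.52 m/s.
Δv₂ = v_c2 − v_a = 20.39 m/s.
Total Δv = Δv₁ + Δv₂ = 54.55 m/s.

Δv_total ≈ 54.5 m/s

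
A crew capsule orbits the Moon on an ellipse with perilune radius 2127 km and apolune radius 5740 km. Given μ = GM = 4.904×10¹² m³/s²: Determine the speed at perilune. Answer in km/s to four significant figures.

Semi-major axis a = (r_p + r_a)/2 = 3933.5 km = 3.934×10⁶ m.
Vis-viva: v² = μ(2/r − 1/a) = 4.904×10¹² × (9.403×10⁻⁷ − 2.542×10⁻⁷) = 3.364×10⁶ m²/s².
v = 1834 m/s = 1.834 km/s.

v ≈ 1.834 km/s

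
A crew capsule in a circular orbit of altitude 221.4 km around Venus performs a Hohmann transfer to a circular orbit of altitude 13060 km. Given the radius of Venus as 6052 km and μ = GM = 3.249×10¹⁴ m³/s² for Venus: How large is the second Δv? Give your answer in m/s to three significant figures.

r₁ = 6052 + 221.4 = 6273.4 km = 6.2734×10⁶ m.
r₂ = 6052 + 13060 = 19112 km = 1.9112×10⁷ m.
Transfer ellipse a_t = (r₁ + r₂)/2 = 1.269×10⁷ m.
At r₁: circular v_c1 = √(μ/r₁) = 7197 m/s; transfer-periapsis v_p = √[μ(2/r₁ − 1/a_t)] = 8831 m/s.
At r₂: circular v_c2 = √(μ/r₂) = 4123 m/s; transfer-apoapsis v_a = √[μ(2/r₂ − 1/a_t)] = 2899 m/s.
Δv₂ = v_c2 − v_a = 1224 m/s.

Δv ≈ 1220 m/s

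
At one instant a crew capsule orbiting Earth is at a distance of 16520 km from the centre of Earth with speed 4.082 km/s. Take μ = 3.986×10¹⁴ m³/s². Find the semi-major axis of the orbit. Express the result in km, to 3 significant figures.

r = 1.652×10⁷ m.
Specific orbital energy ε = v²/2 − μ/r = (4082)²/2 − 3.986×10¹⁴/1.652×10⁷ = -1.580×10⁷ J/kg.
Since ε = −μ/(2a), a = −μ/(2ε) = 1.262×10⁷ m = 12616 km.

a ≈ 12600 km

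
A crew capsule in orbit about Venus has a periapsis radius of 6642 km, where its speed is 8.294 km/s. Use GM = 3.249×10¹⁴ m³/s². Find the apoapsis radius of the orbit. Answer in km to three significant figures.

apoapsis radius ≈ 15700 km

r_p = 6.642×10⁶ m.
Specific energy ε = v²/2 − μ/r = -1.452×10⁷ J/kg, so a = −μ/(2ε) = 1.119×10⁷ m.
The apsides satisfy r_p + r_a = 2a, so the apoapsis radius is 2a − r_p = 1.573×10⁷ m = 15733 km.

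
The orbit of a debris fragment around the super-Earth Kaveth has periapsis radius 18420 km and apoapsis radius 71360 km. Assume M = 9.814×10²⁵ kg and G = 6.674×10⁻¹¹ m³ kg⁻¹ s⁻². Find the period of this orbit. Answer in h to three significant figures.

T ≈ 6.49 h

μ = GM = 6.674×10⁻¹¹ × 9.814×10²⁵ = 6.550×10¹⁵ m³/s².
Semi-major axis a = (r_p + r_a)/2 = (18420 + 71360)/2 = 44890 km = 4.489×10⁷ m.
By Kepler's third law T = 2π√(a³/μ) = 2π × 3.716×10³ = 2.335×10⁴ s.
= 6.486 h.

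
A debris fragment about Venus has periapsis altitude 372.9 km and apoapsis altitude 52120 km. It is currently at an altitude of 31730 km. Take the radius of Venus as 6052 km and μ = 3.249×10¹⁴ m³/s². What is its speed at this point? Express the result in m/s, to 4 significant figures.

v ≈ 2672 m/s

r_p = 6052 + 372.9 = 6424.9 km = 6.4249×10⁶ m.
r_a = 6052 + 52120 = 58172 km = 5.8172×10⁷ m.
r = 6052 + 31730 = 37782 km = 3.778×10⁷ m.
Semi-major axis a = (r_p + r_a)/2 = 32298 km = 3.230×10⁷ m.
Vis-viva: v² = μ(2/r − 1/a) = 3.249×10¹⁴ × (5.294×10⁻⁸ − 3.096×10⁻⁸) = 7.139×10⁶ m²/s².
v = 2672 m/s.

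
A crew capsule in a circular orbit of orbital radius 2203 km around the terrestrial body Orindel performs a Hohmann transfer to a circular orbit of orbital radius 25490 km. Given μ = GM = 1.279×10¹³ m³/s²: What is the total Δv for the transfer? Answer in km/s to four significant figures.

r₁ = 2203 km = 2.203×10⁶ m.
r₂ = 25490 km = 2.549×10⁷ m.
Transfer ellipse a_t = (r₁ + r₂)/2 = 1.385×10⁷ m.
At r₁: circular v_c1 = √(μ/r₁) = 2410 m/s; transfer-periapsis v_p = √[μ(2/r₁ − 1/a_t)] = 3269 m/s.
Δv₁ = v_p − v_c1 = 859.7 m/s.
At r₂: circular v_c2 = √(μ/r₂) = 708.4 m/s; transfer-apoapsis v_a = √[μ(2/r₂ − 1/a_t)] = 282.5 m/s.
Δv₂ = v_c2 − v_a = 425.8 m/s.
Total Δv = Δv₁ + Δv₂ = 1286 m/s = 1.286 km/s.

Δv_total ≈ 1.286 km/s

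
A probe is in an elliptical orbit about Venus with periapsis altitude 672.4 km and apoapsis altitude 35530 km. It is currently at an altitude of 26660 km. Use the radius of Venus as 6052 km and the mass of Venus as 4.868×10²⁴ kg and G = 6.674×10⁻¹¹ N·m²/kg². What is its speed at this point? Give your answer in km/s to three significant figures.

v ≈ 2.53 km/s

μ = GM = 6.674×10⁻¹¹ × 4.868×10²⁴ = 3.249×10¹⁴ m³/s².
r_p = 6052 + 672.4 = 6724.4 km = 6.7244×10⁶ m.
r_a = 6052 + 35530 = 41582 km = 4.1582×10⁷ m.
r = 6052 + 26660 = 32712 km = 3.271×10⁷ m.
Semi-major axis a = (r_p + r_a)/2 = 24153 km = 2.415×10⁷ m.
Vis-viva: v² = μ(2/r − 1/a) = 3.249×10¹⁴ × (6.114×10⁻⁸ − 4.140×10⁻⁸) = 6.412×10⁶ m²/s².
v = 2532 m/s = 2.532 km/s.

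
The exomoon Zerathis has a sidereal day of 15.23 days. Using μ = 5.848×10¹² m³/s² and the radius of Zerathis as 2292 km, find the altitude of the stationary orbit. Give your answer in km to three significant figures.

h_sync ≈ 61200 km

T = 15.23 days = 1.316×10⁶ s.
A synchronous orbit has period T, so by Kepler's third law a = (μT²/4π²)^(1/3).
μT²/4π² = 5.848×10¹² × (1.316×10⁶)² / 39.48 = 2.565×10²³ m³.
a = 6.354×10⁷ m = 63537 km.
Altitude h = a − R = 63537 − 2292 = 61245 km.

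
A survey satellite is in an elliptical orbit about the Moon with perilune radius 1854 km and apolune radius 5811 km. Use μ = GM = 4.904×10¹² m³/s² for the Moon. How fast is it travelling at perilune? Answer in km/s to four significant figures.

v ≈ 2.003 km/s

Semi-major axis a = (r_p + r_a)/2 = 3832.5 km = 3.832×10⁶ m.
Vis-viva: v² = μ(2/r − 1/a) = 4.904×10¹² × (1.079×10⁻⁶ − 2.609×10⁻⁷) = 4.011×10⁶ m²/s².
v = 2003 m/s = 2.003 km/s.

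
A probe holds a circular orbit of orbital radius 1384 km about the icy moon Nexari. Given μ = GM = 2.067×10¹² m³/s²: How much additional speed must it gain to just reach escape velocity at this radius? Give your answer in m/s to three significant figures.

r = 1384 km = 1.384×10⁶ m.
Circular speed v_c = √(μ/r) = 1222 m/s.
Escape speed v_esc = √(2μ/r) = √2 × v_c = 1728 m/s.
Δv = v_esc − v_c = 506.2 m/s.

Δv ≈ 506 m/s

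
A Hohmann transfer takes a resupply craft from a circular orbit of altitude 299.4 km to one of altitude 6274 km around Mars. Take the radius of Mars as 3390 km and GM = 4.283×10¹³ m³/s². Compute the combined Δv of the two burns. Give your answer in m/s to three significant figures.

r₁ = 3390 + 299.4 = 3689.4 km = 3.6894×10⁶ m.
r₂ = 3390 + 6274 = 9664.0 km = 9.6640×10⁶ m.
Transfer ellipse a_t = (r₁ + r₂)/2 = 6.677×10⁶ m.
At r₁: circular v_c1 = √(μ/r₁) = 3407 m/s; transfer-periapsis v_p = √[μ(2/r₁ − 1/a_t)] = 4099 m/s.
Δv₁ = v_p − v_c1 = 692.0 m/s.
At r₂: circular v_c2 = √(μ/r₂) = 2105 m/s; transfer-apoapsis v_a = √[μ(2/r₂ − 1/a_t)] = 1565 m/s.
Δv₂ = v_c2 − v_a = 540.3 m/s.
Total Δv = Δv₁ + Δv₂ = 1232 m/s.

Δv_total ≈ 1230 m/s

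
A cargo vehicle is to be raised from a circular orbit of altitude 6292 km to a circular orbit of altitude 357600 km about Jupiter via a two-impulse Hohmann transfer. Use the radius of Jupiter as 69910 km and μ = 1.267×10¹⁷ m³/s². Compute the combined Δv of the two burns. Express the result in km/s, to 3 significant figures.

Δv_total ≈ 20.1 km/s

r₁ = 69910 + 6292 = 76202 km = 7.6202×10⁷ m.
r₂ = 69910 + 357600 = 427510 km = 4.2751×10⁸ m.
Transfer ellipse a_t = (r₁ + r₂)/2 = 2.519×10⁸ m.
At r₁: circular v_c1 = √(μ/r₁) = 40780 m/s; transfer-perijove v_p = √[μ(2/r₁ − 1/a_t)] = 53130 m/s.
Δv₁ = v_p − v_c1 = 12350 m/s.
At r₂: circular v_c2 = √(μ/r₂) = 17220 m/s; transfer-apojove v_a = √[μ(2/r₂ − 1/a_t)] = 9469 m/s.
Δv₂ = v_c2 − v_a = 7746 m/s.
Total Δv = Δv₁ + Δv₂ = 20100 m/s = 20.10 km/s.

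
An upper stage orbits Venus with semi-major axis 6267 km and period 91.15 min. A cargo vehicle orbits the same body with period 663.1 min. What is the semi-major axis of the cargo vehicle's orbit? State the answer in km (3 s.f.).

a₂ ≈ 23500 km

Kepler's third law: a³ ∝ T², so a₂ = a₁ (T₂/T₁)^(2/3).
T₂/T₁ = 7.275, (T₂/T₁)^(2/3) = 3.754.
a₂ = 6267 × 3.754 = 23530 km.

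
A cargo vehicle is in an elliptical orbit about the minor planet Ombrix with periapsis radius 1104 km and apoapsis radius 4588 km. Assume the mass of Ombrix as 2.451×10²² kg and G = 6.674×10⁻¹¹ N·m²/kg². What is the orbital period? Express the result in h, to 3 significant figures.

μ = GM = 6.674×10⁻¹¹ × 2.451×10²² = 1.636×10¹² m³/s².
Semi-major axis a = (r_p + r_a)/2 = (1104.0 + 4588.0)/2 = 2846.0 km = 2.846×10⁶ m.
By Kepler's third law T = 2π√(a³/μ) = 2π × 3.754×10³ = 2.359×10⁴ s.
= 6.552 h.

T ≈ 6.55 h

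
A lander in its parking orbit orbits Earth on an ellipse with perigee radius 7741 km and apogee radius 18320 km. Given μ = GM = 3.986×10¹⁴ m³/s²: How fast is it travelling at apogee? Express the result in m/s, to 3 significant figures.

Semi-major axis a = (r_p + r_a)/2 = 13030 km = 1.303×10⁷ m.
Vis-viva: v² = μ(2/r − 1/a) = 3.986×10¹⁴ × (1.092×10⁻⁷ − 7.674×10⁻⁸) = 1.293×10⁷ m²/s².
v = 3595 m/s.

v ≈ 3600 m/s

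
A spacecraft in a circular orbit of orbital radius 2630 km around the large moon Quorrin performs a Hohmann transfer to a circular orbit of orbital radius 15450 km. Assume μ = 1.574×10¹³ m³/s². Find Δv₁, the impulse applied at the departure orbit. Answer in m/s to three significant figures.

Δv ≈ 752 m/s

r₁ = 2630 km = 2.630×10⁶ m.
r₂ = 15450 km = 1.545×10⁷ m.
Transfer ellipse a_t = (r₁ + r₂)/2 = 9.040×10⁶ m.
At r₁: circular v_c1 = √(μ/r₁) = 2446 m/s; transfer-periapsis v_p = √[μ(2/r₁ − 1/a_t)] = 3198 m/s.
Δv₁ = v_p − v_c1 = 751.8 m/s.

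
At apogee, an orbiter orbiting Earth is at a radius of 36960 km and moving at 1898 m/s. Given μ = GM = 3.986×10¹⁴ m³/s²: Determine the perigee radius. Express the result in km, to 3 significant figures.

r_a = 3.696×10⁷ m.
Specific energy ε = v²/2 − μ/r = -8.983×10⁶ J/kg, so a = −μ/(2ε) = 2.219×10⁷ m.
The apsides satisfy r_p + r_a = 2a, so the perigee radius is 2a − r_a = 7.411×10⁶ m = 7410.6 km.

perigee radius ≈ 7410 km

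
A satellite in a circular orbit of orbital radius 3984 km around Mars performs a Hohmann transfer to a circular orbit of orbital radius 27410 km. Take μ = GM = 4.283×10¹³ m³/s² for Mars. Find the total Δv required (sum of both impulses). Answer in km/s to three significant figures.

r₁ = 3984 km = 3.984×10⁶ m.
r₂ = 27410 km = 2.741×10⁷ m.
Transfer ellipse a_t = (r₁ + r₂)/2 = 1.570×10⁷ m.
At r₁: circular v_c1 = √(μ/r₁) = 3279 m/s; transfer-periapsis v_p = √[μ(2/r₁ − 1/a_t)] = 4333 m/s.
Δv₁ = v_p − v_c1 = 1054 m/s.
At r₂: circular v_c2 = √(μ/r₂) = 1250 m/s; transfer-apoapsis v_a = √[μ(2/r₂ − 1/a_t)] = 629.8 m/s.
Δv₂ = v_c2 − v_a = 620.3 m/s.
Total Δv = Δv₁ + Δv₂ = 1674 m/s = 1.674 km/s.

Δv_total ≈ 1.67 km/s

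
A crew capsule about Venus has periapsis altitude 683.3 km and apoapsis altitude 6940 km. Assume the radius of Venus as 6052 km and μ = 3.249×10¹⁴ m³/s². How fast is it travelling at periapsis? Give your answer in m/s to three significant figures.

r_p = 6052 + 683.3 = 6735.3 km = 6.7353×10⁶ m.
r_a = 6052 + 6940 = 12992 km = 1.2992×10⁷ m.
Semi-major axis a = (r_p + r_a)/2 = 9863.6 km = 9.864×10⁶ m.
Vis-viva: v² = μ(2/r − 1/a) = 3.249×10¹⁴ × (2.969×10⁻⁷ − 1.014×10⁻⁷) = 6.354×10⁷ m²/s².
v = 7971 m/s.

v ≈ 7970 m/s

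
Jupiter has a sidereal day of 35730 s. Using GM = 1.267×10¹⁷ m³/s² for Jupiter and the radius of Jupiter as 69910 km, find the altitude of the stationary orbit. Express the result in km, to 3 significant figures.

A synchronous orbit has period T, so by Kepler's third law a = (μT²/4π²)^(1/3).
μT²/4π² = 1.267×10¹⁷ × (3.573×10⁴)² / 39.48 = 4.097×10²⁴ m³.
a = 1.600×10⁸ m = 1.6002×10⁵ km.
Altitude h = a − R = 1.6002×10⁵ − 69910 = 90105 km.

h_sync ≈ 90100 km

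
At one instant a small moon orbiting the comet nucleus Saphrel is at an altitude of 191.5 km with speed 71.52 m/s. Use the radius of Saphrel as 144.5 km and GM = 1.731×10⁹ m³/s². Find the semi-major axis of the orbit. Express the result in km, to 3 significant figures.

a ≈ 334 km

r = 144.5 + 191.5 = 336.00 km = 3.360×10⁵ m.
Vis-viva rearranged: 1/a = 2/r − v²/μ = 5.952×10⁻⁶ − 2.955×10⁻⁶ = 2.997×10⁻⁶ m⁻¹.
a = 3.336×10⁵ m = 333.62 km.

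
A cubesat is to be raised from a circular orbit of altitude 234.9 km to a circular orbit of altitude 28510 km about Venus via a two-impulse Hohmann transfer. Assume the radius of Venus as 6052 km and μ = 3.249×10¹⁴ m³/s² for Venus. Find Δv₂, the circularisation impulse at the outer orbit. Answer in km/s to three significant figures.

Δv ≈ 1.36 km/s

r₁ = 6052 + 234.9 = 6286.9 km = 6.2869×10⁶ m.
r₂ = 6052 + 28510 = 34562 km = 3.4562×10⁷ m.
Transfer ellipse a_t = (r₁ + r₂)/2 = 2.042×10⁷ m.
At r₁: circular v_c1 = √(μ/r₁) = 7189 m/s; transfer-periapsis v_p = √[μ(2/r₁ − 1/a_t)] = 9351 m/s.
At r₂: circular v_c2 = √(μ/r₂) = 3066 m/s; transfer-apoapsis v_a = √[μ(2/r₂ − 1/a_t)] = 1701 m/s.
Δv₂ = v_c2 − v_a = 1365 m/s.
= 1.365 km/s.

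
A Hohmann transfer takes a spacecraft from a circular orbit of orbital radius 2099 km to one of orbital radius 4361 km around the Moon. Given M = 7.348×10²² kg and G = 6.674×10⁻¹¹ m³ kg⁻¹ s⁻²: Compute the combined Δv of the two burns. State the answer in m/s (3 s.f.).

Δv_total ≈ 453 m/s

μ = GM = 6.674×10⁻¹¹ × 7.348×10²² = 4.904×10¹² m³/s².
r₁ = 2099 km = 2.099×10⁶ m.
r₂ = 4361 km = 4.361×10⁶ m.
Transfer ellipse a_t = (r₁ + r₂)/2 = 3.230×10⁶ m.
At r₁: circular v_c1 = √(μ/r₁) = 1529 m/s; transfer-perilune v_p = √[μ(2/r₁ − 1/a_t)] = 1776 m/s.
Δv₁ = v_p − v_c1 = 247.6 m/s.
At r₂: circular v_c2 = √(μ/r₂) = 1060 m/s; transfer-apolune v_a = √[μ(2/r₂ − 1/a_t)] = 854.8 m/s.
Δv₂ = v_c2 − v_a = 205.6 m/s.
Total Δv = Δv₁ + Δv₂ = 453.1 m/s.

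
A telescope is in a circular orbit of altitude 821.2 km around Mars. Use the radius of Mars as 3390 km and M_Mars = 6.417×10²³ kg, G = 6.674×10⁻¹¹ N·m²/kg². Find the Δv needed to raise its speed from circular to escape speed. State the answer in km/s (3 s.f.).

Δv ≈ 1.32 km/s

μ = GM = 6.674×10⁻¹¹ × 6.417×10²³ = 4.283×10¹³ m³/s².
r = 3390 + 821.2 = 4211.2 km = 4.2112×10⁶ m.
Circular speed v_c = √(μ/r) = 3189 m/s.
Escape speed v_esc = √(2μ/r) = √2 × v_c = 4510 m/s.
Δv = v_esc − v_c = 1321 m/s = 1.321 km/s.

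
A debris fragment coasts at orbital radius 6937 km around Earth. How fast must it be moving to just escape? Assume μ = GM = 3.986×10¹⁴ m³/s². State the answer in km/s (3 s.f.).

v_esc ≈ 10.7 km/s

r = 6937 km = 6.937×10⁶ m.
Escape speed v_esc = √(2μ/r) = √(2 × 3.986×10¹⁴ / 6.937×10⁶) = √(1.149×10⁸) = 10720 m/s.
= 10.72 km/s.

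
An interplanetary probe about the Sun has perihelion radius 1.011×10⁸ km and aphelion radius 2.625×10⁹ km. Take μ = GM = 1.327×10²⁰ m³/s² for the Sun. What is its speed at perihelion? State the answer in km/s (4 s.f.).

Semi-major axis a = (r_p + r_a)/2 = 1.3630×10⁹ km = 1.363×10¹² m.
Vis-viva: v² = μ(2/r − 1/a) = 1.327×10²⁰ × (1.978×10⁻¹¹ − 7.336×10⁻¹³) = 2.528×10⁹ m²/s².
v = 50280 m/s = 50.28 km/s.

v ≈ 50.28 km/s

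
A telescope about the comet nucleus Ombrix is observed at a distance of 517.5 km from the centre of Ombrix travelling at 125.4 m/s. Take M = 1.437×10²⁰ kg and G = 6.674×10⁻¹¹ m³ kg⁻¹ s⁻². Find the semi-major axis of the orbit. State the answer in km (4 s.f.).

a ≈ 449.4 km

μ = GM = 6.674×10⁻¹¹ × 1.437×10²⁰ = 9.591×10⁹ m³/s².
r = 5.175×10⁵ m.
Vis-viva rearranged: 1/a = 2/r − v²/μ = 3.865×10⁻⁶ − 1.640×10⁻⁶ = 2.225×10⁻⁶ m⁻¹.
a = 4.494×10⁵ m = 449.42 km.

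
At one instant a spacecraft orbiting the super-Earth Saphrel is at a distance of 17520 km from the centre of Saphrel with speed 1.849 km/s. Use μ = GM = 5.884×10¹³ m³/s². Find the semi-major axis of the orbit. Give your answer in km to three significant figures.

r = 1.752×10⁷ m.
Vis-viva rearranged: 1/a = 2/r − v²/μ = 1.142×10⁻⁷ − 5.810×10⁻⁸ = 5.605×10⁻⁸ m⁻¹.
a = 1.784×10⁷ m = 17841 km.

a ≈ 17800 km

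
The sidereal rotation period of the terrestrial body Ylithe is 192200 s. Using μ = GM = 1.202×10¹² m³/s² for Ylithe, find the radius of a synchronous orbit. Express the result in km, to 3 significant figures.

r_sync ≈ 10400 km

A synchronous orbit has period T, so by Kepler's third law a = (μT²/4π²)^(1/3).
μT²/4π² = 1.202×10¹² × (1.922×10⁵)² / 39.48 = 1.125×10²¹ m³.
a = 1.040×10⁷ m = 10400 km.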